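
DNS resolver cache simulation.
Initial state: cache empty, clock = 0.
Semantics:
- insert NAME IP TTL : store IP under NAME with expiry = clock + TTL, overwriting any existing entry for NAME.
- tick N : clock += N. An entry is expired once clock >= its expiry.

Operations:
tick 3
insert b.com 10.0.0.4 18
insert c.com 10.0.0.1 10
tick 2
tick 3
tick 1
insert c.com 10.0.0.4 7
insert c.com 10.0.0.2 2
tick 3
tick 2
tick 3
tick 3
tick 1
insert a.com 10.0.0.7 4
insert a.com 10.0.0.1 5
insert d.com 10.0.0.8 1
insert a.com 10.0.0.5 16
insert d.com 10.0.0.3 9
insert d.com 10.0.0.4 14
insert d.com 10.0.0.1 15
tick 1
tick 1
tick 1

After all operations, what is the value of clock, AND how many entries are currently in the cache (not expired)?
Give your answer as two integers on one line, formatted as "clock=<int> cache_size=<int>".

Answer: clock=24 cache_size=2

Derivation:
Op 1: tick 3 -> clock=3.
Op 2: insert b.com -> 10.0.0.4 (expiry=3+18=21). clock=3
Op 3: insert c.com -> 10.0.0.1 (expiry=3+10=13). clock=3
Op 4: tick 2 -> clock=5.
Op 5: tick 3 -> clock=8.
Op 6: tick 1 -> clock=9.
Op 7: insert c.com -> 10.0.0.4 (expiry=9+7=16). clock=9
Op 8: insert c.com -> 10.0.0.2 (expiry=9+2=11). clock=9
Op 9: tick 3 -> clock=12. purged={c.com}
Op 10: tick 2 -> clock=14.
Op 11: tick 3 -> clock=17.
Op 12: tick 3 -> clock=20.
Op 13: tick 1 -> clock=21. purged={b.com}
Op 14: insert a.com -> 10.0.0.7 (expiry=21+4=25). clock=21
Op 15: insert a.com -> 10.0.0.1 (expiry=21+5=26). clock=21
Op 16: insert d.com -> 10.0.0.8 (expiry=21+1=22). clock=21
Op 17: insert a.com -> 10.0.0.5 (expiry=21+16=37). clock=21
Op 18: insert d.com -> 10.0.0.3 (expiry=21+9=30). clock=21
Op 19: insert d.com -> 10.0.0.4 (expiry=21+14=35). clock=21
Op 20: insert d.com -> 10.0.0.1 (expiry=21+15=36). clock=21
Op 21: tick 1 -> clock=22.
Op 22: tick 1 -> clock=23.
Op 23: tick 1 -> clock=24.
Final clock = 24
Final cache (unexpired): {a.com,d.com} -> size=2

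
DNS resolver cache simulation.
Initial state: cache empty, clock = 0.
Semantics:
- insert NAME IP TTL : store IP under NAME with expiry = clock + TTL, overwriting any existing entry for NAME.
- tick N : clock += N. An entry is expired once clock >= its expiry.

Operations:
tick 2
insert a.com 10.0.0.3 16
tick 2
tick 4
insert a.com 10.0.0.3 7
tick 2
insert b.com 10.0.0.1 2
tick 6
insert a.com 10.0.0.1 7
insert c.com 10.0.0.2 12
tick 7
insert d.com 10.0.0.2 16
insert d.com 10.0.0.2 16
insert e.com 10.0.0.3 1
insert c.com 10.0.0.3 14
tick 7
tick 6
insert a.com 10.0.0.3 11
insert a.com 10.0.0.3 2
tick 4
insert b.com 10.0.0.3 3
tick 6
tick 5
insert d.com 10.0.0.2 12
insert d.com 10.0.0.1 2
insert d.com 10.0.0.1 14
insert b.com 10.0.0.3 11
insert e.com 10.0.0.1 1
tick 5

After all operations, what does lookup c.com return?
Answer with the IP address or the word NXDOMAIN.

Answer: NXDOMAIN

Derivation:
Op 1: tick 2 -> clock=2.
Op 2: insert a.com -> 10.0.0.3 (expiry=2+16=18). clock=2
Op 3: tick 2 -> clock=4.
Op 4: tick 4 -> clock=8.
Op 5: insert a.com -> 10.0.0.3 (expiry=8+7=15). clock=8
Op 6: tick 2 -> clock=10.
Op 7: insert b.com -> 10.0.0.1 (expiry=10+2=12). clock=10
Op 8: tick 6 -> clock=16. purged={a.com,b.com}
Op 9: insert a.com -> 10.0.0.1 (expiry=16+7=23). clock=16
Op 10: insert c.com -> 10.0.0.2 (expiry=16+12=28). clock=16
Op 11: tick 7 -> clock=23. purged={a.com}
Op 12: insert d.com -> 10.0.0.2 (expiry=23+16=39). clock=23
Op 13: insert d.com -> 10.0.0.2 (expiry=23+16=39). clock=23
Op 14: insert e.com -> 10.0.0.3 (expiry=23+1=24). clock=23
Op 15: insert c.com -> 10.0.0.3 (expiry=23+14=37). clock=23
Op 16: tick 7 -> clock=30. purged={e.com}
Op 17: tick 6 -> clock=36.
Op 18: insert a.com -> 10.0.0.3 (expiry=36+11=47). clock=36
Op 19: insert a.com -> 10.0.0.3 (expiry=36+2=38). clock=36
Op 20: tick 4 -> clock=40. purged={a.com,c.com,d.com}
Op 21: insert b.com -> 10.0.0.3 (expiry=40+3=43). clock=40
Op 22: tick 6 -> clock=46. purged={b.com}
Op 23: tick 5 -> clock=51.
Op 24: insert d.com -> 10.0.0.2 (expiry=51+12=63). clock=51
Op 25: insert d.com -> 10.0.0.1 (expiry=51+2=53). clock=51
Op 26: insert d.com -> 10.0.0.1 (expiry=51+14=65). clock=51
Op 27: insert b.com -> 10.0.0.3 (expiry=51+11=62). clock=51
Op 28: insert e.com -> 10.0.0.1 (expiry=51+1=52). clock=51
Op 29: tick 5 -> clock=56. purged={e.com}
lookup c.com: not in cache (expired or never inserted)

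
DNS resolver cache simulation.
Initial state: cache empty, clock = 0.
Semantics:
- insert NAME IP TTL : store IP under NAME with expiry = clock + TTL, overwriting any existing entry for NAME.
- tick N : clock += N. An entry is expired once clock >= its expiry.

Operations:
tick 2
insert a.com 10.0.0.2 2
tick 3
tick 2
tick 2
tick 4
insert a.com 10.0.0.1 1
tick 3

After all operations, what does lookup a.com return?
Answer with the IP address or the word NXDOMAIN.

Answer: NXDOMAIN

Derivation:
Op 1: tick 2 -> clock=2.
Op 2: insert a.com -> 10.0.0.2 (expiry=2+2=4). clock=2
Op 3: tick 3 -> clock=5. purged={a.com}
Op 4: tick 2 -> clock=7.
Op 5: tick 2 -> clock=9.
Op 6: tick 4 -> clock=13.
Op 7: insert a.com -> 10.0.0.1 (expiry=13+1=14). clock=13
Op 8: tick 3 -> clock=16. purged={a.com}
lookup a.com: not in cache (expired or never inserted)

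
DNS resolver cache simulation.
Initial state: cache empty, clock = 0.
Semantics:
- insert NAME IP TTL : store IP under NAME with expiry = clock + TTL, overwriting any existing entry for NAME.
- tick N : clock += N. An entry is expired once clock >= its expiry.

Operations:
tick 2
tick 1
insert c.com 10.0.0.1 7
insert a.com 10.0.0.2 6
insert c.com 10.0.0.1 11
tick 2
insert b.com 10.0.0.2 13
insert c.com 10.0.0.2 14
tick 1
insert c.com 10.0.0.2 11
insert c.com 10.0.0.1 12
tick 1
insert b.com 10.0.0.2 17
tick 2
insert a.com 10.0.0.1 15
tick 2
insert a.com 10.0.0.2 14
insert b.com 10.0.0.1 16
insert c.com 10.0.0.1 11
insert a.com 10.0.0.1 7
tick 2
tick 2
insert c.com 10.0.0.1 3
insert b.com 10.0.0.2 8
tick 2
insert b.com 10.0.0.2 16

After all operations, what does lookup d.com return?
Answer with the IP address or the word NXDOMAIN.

Answer: NXDOMAIN

Derivation:
Op 1: tick 2 -> clock=2.
Op 2: tick 1 -> clock=3.
Op 3: insert c.com -> 10.0.0.1 (expiry=3+7=10). clock=3
Op 4: insert a.com -> 10.0.0.2 (expiry=3+6=9). clock=3
Op 5: insert c.com -> 10.0.0.1 (expiry=3+11=14). clock=3
Op 6: tick 2 -> clock=5.
Op 7: insert b.com -> 10.0.0.2 (expiry=5+13=18). clock=5
Op 8: insert c.com -> 10.0.0.2 (expiry=5+14=19). clock=5
Op 9: tick 1 -> clock=6.
Op 10: insert c.com -> 10.0.0.2 (expiry=6+11=17). clock=6
Op 11: insert c.com -> 10.0.0.1 (expiry=6+12=18). clock=6
Op 12: tick 1 -> clock=7.
Op 13: insert b.com -> 10.0.0.2 (expiry=7+17=24). clock=7
Op 14: tick 2 -> clock=9. purged={a.com}
Op 15: insert a.com -> 10.0.0.1 (expiry=9+15=24). clock=9
Op 16: tick 2 -> clock=11.
Op 17: insert a.com -> 10.0.0.2 (expiry=11+14=25). clock=11
Op 18: insert b.com -> 10.0.0.1 (expiry=11+16=27). clock=11
Op 19: insert c.com -> 10.0.0.1 (expiry=11+11=22). clock=11
Op 20: insert a.com -> 10.0.0.1 (expiry=11+7=18). clock=11
Op 21: tick 2 -> clock=13.
Op 22: tick 2 -> clock=15.
Op 23: insert c.com -> 10.0.0.1 (expiry=15+3=18). clock=15
Op 24: insert b.com -> 10.0.0.2 (expiry=15+8=23). clock=15
Op 25: tick 2 -> clock=17.
Op 26: insert b.com -> 10.0.0.2 (expiry=17+16=33). clock=17
lookup d.com: not in cache (expired or never inserted)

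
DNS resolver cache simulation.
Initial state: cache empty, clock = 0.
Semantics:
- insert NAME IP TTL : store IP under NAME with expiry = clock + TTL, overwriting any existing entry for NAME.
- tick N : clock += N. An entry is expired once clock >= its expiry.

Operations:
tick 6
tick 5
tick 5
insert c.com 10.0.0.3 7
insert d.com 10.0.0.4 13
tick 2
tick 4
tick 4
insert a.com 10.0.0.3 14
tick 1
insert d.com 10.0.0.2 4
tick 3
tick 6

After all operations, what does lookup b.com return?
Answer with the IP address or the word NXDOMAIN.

Op 1: tick 6 -> clock=6.
Op 2: tick 5 -> clock=11.
Op 3: tick 5 -> clock=16.
Op 4: insert c.com -> 10.0.0.3 (expiry=16+7=23). clock=16
Op 5: insert d.com -> 10.0.0.4 (expiry=16+13=29). clock=16
Op 6: tick 2 -> clock=18.
Op 7: tick 4 -> clock=22.
Op 8: tick 4 -> clock=26. purged={c.com}
Op 9: insert a.com -> 10.0.0.3 (expiry=26+14=40). clock=26
Op 10: tick 1 -> clock=27.
Op 11: insert d.com -> 10.0.0.2 (expiry=27+4=31). clock=27
Op 12: tick 3 -> clock=30.
Op 13: tick 6 -> clock=36. purged={d.com}
lookup b.com: not in cache (expired or never inserted)

Answer: NXDOMAIN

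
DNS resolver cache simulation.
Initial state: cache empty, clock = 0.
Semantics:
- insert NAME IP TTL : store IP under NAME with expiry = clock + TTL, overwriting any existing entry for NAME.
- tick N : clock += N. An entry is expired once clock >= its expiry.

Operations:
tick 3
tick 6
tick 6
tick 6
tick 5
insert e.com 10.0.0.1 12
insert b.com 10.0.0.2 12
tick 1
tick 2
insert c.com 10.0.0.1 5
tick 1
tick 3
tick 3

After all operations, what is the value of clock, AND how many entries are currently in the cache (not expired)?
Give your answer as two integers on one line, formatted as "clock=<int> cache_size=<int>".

Op 1: tick 3 -> clock=3.
Op 2: tick 6 -> clock=9.
Op 3: tick 6 -> clock=15.
Op 4: tick 6 -> clock=21.
Op 5: tick 5 -> clock=26.
Op 6: insert e.com -> 10.0.0.1 (expiry=26+12=38). clock=26
Op 7: insert b.com -> 10.0.0.2 (expiry=26+12=38). clock=26
Op 8: tick 1 -> clock=27.
Op 9: tick 2 -> clock=29.
Op 10: insert c.com -> 10.0.0.1 (expiry=29+5=34). clock=29
Op 11: tick 1 -> clock=30.
Op 12: tick 3 -> clock=33.
Op 13: tick 3 -> clock=36. purged={c.com}
Final clock = 36
Final cache (unexpired): {b.com,e.com} -> size=2

Answer: clock=36 cache_size=2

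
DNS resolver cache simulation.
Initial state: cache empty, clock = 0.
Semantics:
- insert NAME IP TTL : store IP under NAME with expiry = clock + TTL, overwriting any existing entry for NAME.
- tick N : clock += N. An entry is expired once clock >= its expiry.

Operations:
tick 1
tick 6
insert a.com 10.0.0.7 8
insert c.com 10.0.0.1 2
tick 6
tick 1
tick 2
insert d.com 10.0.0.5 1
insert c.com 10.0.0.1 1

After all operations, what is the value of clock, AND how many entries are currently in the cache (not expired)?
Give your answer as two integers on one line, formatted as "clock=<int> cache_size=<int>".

Answer: clock=16 cache_size=2

Derivation:
Op 1: tick 1 -> clock=1.
Op 2: tick 6 -> clock=7.
Op 3: insert a.com -> 10.0.0.7 (expiry=7+8=15). clock=7
Op 4: insert c.com -> 10.0.0.1 (expiry=7+2=9). clock=7
Op 5: tick 6 -> clock=13. purged={c.com}
Op 6: tick 1 -> clock=14.
Op 7: tick 2 -> clock=16. purged={a.com}
Op 8: insert d.com -> 10.0.0.5 (expiry=16+1=17). clock=16
Op 9: insert c.com -> 10.0.0.1 (expiry=16+1=17). clock=16
Final clock = 16
Final cache (unexpired): {c.com,d.com} -> size=2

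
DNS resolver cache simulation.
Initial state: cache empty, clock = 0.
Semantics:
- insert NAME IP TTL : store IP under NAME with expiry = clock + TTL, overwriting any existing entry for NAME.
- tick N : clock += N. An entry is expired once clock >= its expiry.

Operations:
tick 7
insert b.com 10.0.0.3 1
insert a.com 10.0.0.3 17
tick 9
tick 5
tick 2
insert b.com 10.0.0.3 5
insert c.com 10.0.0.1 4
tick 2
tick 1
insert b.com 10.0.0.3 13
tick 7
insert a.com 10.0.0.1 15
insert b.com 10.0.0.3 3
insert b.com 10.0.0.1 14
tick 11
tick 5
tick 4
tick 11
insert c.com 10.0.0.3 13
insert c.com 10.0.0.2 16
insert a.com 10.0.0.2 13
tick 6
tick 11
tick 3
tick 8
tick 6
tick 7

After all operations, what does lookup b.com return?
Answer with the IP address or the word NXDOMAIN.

Answer: NXDOMAIN

Derivation:
Op 1: tick 7 -> clock=7.
Op 2: insert b.com -> 10.0.0.3 (expiry=7+1=8). clock=7
Op 3: insert a.com -> 10.0.0.3 (expiry=7+17=24). clock=7
Op 4: tick 9 -> clock=16. purged={b.com}
Op 5: tick 5 -> clock=21.
Op 6: tick 2 -> clock=23.
Op 7: insert b.com -> 10.0.0.3 (expiry=23+5=28). clock=23
Op 8: insert c.com -> 10.0.0.1 (expiry=23+4=27). clock=23
Op 9: tick 2 -> clock=25. purged={a.com}
Op 10: tick 1 -> clock=26.
Op 11: insert b.com -> 10.0.0.3 (expiry=26+13=39). clock=26
Op 12: tick 7 -> clock=33. purged={c.com}
Op 13: insert a.com -> 10.0.0.1 (expiry=33+15=48). clock=33
Op 14: insert b.com -> 10.0.0.3 (expiry=33+3=36). clock=33
Op 15: insert b.com -> 10.0.0.1 (expiry=33+14=47). clock=33
Op 16: tick 11 -> clock=44.
Op 17: tick 5 -> clock=49. purged={a.com,b.com}
Op 18: tick 4 -> clock=53.
Op 19: tick 11 -> clock=64.
Op 20: insert c.com -> 10.0.0.3 (expiry=64+13=77). clock=64
Op 21: insert c.com -> 10.0.0.2 (expiry=64+16=80). clock=64
Op 22: insert a.com -> 10.0.0.2 (expiry=64+13=77). clock=64
Op 23: tick 6 -> clock=70.
Op 24: tick 11 -> clock=81. purged={a.com,c.com}
Op 25: tick 3 -> clock=84.
Op 26: tick 8 -> clock=92.
Op 27: tick 6 -> clock=98.
Op 28: tick 7 -> clock=105.
lookup b.com: not in cache (expired or never inserted)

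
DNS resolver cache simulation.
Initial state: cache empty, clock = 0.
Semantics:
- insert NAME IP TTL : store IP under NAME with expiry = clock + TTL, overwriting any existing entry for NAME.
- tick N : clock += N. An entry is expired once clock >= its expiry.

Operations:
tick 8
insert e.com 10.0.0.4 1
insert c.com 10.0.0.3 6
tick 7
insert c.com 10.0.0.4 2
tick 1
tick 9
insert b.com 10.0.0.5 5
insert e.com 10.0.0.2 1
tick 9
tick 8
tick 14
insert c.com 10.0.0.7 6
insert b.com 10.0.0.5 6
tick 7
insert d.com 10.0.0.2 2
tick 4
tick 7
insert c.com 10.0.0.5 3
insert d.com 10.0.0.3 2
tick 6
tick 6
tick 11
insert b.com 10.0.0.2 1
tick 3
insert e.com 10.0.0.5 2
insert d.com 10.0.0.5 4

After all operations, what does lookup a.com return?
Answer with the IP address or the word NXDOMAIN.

Answer: NXDOMAIN

Derivation:
Op 1: tick 8 -> clock=8.
Op 2: insert e.com -> 10.0.0.4 (expiry=8+1=9). clock=8
Op 3: insert c.com -> 10.0.0.3 (expiry=8+6=14). clock=8
Op 4: tick 7 -> clock=15. purged={c.com,e.com}
Op 5: insert c.com -> 10.0.0.4 (expiry=15+2=17). clock=15
Op 6: tick 1 -> clock=16.
Op 7: tick 9 -> clock=25. purged={c.com}
Op 8: insert b.com -> 10.0.0.5 (expiry=25+5=30). clock=25
Op 9: insert e.com -> 10.0.0.2 (expiry=25+1=26). clock=25
Op 10: tick 9 -> clock=34. purged={b.com,e.com}
Op 11: tick 8 -> clock=42.
Op 12: tick 14 -> clock=56.
Op 13: insert c.com -> 10.0.0.7 (expiry=56+6=62). clock=56
Op 14: insert b.com -> 10.0.0.5 (expiry=56+6=62). clock=56
Op 15: tick 7 -> clock=63. purged={b.com,c.com}
Op 16: insert d.com -> 10.0.0.2 (expiry=63+2=65). clock=63
Op 17: tick 4 -> clock=67. purged={d.com}
Op 18: tick 7 -> clock=74.
Op 19: insert c.com -> 10.0.0.5 (expiry=74+3=77). clock=74
Op 20: insert d.com -> 10.0.0.3 (expiry=74+2=76). clock=74
Op 21: tick 6 -> clock=80. purged={c.com,d.com}
Op 22: tick 6 -> clock=86.
Op 23: tick 11 -> clock=97.
Op 24: insert b.com -> 10.0.0.2 (expiry=97+1=98). clock=97
Op 25: tick 3 -> clock=100. purged={b.com}
Op 26: insert e.com -> 10.0.0.5 (expiry=100+2=102). clock=100
Op 27: insert d.com -> 10.0.0.5 (expiry=100+4=104). clock=100
lookup a.com: not in cache (expired or never inserted)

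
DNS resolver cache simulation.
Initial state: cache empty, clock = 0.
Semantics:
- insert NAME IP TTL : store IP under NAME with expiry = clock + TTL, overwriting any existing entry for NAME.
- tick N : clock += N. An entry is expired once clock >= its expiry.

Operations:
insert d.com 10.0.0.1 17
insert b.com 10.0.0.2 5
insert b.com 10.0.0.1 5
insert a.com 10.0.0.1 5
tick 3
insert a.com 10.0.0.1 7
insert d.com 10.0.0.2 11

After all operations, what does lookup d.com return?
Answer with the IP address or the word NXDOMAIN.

Op 1: insert d.com -> 10.0.0.1 (expiry=0+17=17). clock=0
Op 2: insert b.com -> 10.0.0.2 (expiry=0+5=5). clock=0
Op 3: insert b.com -> 10.0.0.1 (expiry=0+5=5). clock=0
Op 4: insert a.com -> 10.0.0.1 (expiry=0+5=5). clock=0
Op 5: tick 3 -> clock=3.
Op 6: insert a.com -> 10.0.0.1 (expiry=3+7=10). clock=3
Op 7: insert d.com -> 10.0.0.2 (expiry=3+11=14). clock=3
lookup d.com: present, ip=10.0.0.2 expiry=14 > clock=3

Answer: 10.0.0.2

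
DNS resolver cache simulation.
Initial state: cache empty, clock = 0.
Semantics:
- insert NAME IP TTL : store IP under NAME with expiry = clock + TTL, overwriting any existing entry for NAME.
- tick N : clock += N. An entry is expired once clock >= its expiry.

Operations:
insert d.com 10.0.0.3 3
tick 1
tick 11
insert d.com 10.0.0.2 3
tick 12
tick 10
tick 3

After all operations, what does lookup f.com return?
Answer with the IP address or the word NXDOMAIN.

Answer: NXDOMAIN

Derivation:
Op 1: insert d.com -> 10.0.0.3 (expiry=0+3=3). clock=0
Op 2: tick 1 -> clock=1.
Op 3: tick 11 -> clock=12. purged={d.com}
Op 4: insert d.com -> 10.0.0.2 (expiry=12+3=15). clock=12
Op 5: tick 12 -> clock=24. purged={d.com}
Op 6: tick 10 -> clock=34.
Op 7: tick 3 -> clock=37.
lookup f.com: not in cache (expired or never inserted)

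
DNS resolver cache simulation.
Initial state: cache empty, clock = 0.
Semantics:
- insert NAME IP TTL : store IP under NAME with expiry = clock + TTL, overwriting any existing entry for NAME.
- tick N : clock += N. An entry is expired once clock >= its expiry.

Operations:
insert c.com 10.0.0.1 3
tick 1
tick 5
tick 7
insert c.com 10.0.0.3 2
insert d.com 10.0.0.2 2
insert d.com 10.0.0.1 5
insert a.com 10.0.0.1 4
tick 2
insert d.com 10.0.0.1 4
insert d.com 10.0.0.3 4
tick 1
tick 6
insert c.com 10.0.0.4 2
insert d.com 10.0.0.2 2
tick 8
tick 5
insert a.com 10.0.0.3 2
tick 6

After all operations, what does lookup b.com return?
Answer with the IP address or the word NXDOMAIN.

Answer: NXDOMAIN

Derivation:
Op 1: insert c.com -> 10.0.0.1 (expiry=0+3=3). clock=0
Op 2: tick 1 -> clock=1.
Op 3: tick 5 -> clock=6. purged={c.com}
Op 4: tick 7 -> clock=13.
Op 5: insert c.com -> 10.0.0.3 (expiry=13+2=15). clock=13
Op 6: insert d.com -> 10.0.0.2 (expiry=13+2=15). clock=13
Op 7: insert d.com -> 10.0.0.1 (expiry=13+5=18). clock=13
Op 8: insert a.com -> 10.0.0.1 (expiry=13+4=17). clock=13
Op 9: tick 2 -> clock=15. purged={c.com}
Op 10: insert d.com -> 10.0.0.1 (expiry=15+4=19). clock=15
Op 11: insert d.com -> 10.0.0.3 (expiry=15+4=19). clock=15
Op 12: tick 1 -> clock=16.
Op 13: tick 6 -> clock=22. purged={a.com,d.com}
Op 14: insert c.com -> 10.0.0.4 (expiry=22+2=24). clock=22
Op 15: insert d.com -> 10.0.0.2 (expiry=22+2=24). clock=22
Op 16: tick 8 -> clock=30. purged={c.com,d.com}
Op 17: tick 5 -> clock=35.
Op 18: insert a.com -> 10.0.0.3 (expiry=35+2=37). clock=35
Op 19: tick 6 -> clock=41. purged={a.com}
lookup b.com: not in cache (expired or never inserted)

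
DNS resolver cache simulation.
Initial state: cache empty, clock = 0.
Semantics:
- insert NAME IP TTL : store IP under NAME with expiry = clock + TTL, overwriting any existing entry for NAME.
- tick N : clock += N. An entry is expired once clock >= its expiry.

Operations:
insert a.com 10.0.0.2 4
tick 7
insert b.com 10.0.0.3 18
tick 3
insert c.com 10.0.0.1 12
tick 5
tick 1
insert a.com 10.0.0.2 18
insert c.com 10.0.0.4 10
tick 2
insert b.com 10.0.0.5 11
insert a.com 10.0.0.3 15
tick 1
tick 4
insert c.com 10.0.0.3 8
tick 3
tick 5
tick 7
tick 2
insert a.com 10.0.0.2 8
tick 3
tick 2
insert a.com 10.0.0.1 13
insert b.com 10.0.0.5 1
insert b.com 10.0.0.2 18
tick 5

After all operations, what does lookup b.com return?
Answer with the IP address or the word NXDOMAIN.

Answer: 10.0.0.2

Derivation:
Op 1: insert a.com -> 10.0.0.2 (expiry=0+4=4). clock=0
Op 2: tick 7 -> clock=7. purged={a.com}
Op 3: insert b.com -> 10.0.0.3 (expiry=7+18=25). clock=7
Op 4: tick 3 -> clock=10.
Op 5: insert c.com -> 10.0.0.1 (expiry=10+12=22). clock=10
Op 6: tick 5 -> clock=15.
Op 7: tick 1 -> clock=16.
Op 8: insert a.com -> 10.0.0.2 (expiry=16+18=34). clock=16
Op 9: insert c.com -> 10.0.0.4 (expiry=16+10=26). clock=16
Op 10: tick 2 -> clock=18.
Op 11: insert b.com -> 10.0.0.5 (expiry=18+11=29). clock=18
Op 12: insert a.com -> 10.0.0.3 (expiry=18+15=33). clock=18
Op 13: tick 1 -> clock=19.
Op 14: tick 4 -> clock=23.
Op 15: insert c.com -> 10.0.0.3 (expiry=23+8=31). clock=23
Op 16: tick 3 -> clock=26.
Op 17: tick 5 -> clock=31. purged={b.com,c.com}
Op 18: tick 7 -> clock=38. purged={a.com}
Op 19: tick 2 -> clock=40.
Op 20: insert a.com -> 10.0.0.2 (expiry=40+8=48). clock=40
Op 21: tick 3 -> clock=43.
Op 22: tick 2 -> clock=45.
Op 23: insert a.com -> 10.0.0.1 (expiry=45+13=58). clock=45
Op 24: insert b.com -> 10.0.0.5 (expiry=45+1=46). clock=45
Op 25: insert b.com -> 10.0.0.2 (expiry=45+18=63). clock=45
Op 26: tick 5 -> clock=50.
lookup b.com: present, ip=10.0.0.2 expiry=63 > clock=50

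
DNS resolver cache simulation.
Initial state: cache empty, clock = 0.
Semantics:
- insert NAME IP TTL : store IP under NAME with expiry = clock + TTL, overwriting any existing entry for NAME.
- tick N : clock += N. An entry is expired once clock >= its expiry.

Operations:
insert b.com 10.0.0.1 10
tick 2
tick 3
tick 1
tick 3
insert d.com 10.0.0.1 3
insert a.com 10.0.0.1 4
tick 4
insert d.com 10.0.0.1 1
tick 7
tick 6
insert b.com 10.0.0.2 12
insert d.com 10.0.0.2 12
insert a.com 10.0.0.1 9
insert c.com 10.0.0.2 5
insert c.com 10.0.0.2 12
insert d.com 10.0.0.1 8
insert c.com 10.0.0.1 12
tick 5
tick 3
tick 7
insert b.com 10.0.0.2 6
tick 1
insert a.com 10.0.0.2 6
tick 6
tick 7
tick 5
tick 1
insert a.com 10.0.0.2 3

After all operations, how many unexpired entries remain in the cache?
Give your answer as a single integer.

Answer: 1

Derivation:
Op 1: insert b.com -> 10.0.0.1 (expiry=0+10=10). clock=0
Op 2: tick 2 -> clock=2.
Op 3: tick 3 -> clock=5.
Op 4: tick 1 -> clock=6.
Op 5: tick 3 -> clock=9.
Op 6: insert d.com -> 10.0.0.1 (expiry=9+3=12). clock=9
Op 7: insert a.com -> 10.0.0.1 (expiry=9+4=13). clock=9
Op 8: tick 4 -> clock=13. purged={a.com,b.com,d.com}
Op 9: insert d.com -> 10.0.0.1 (expiry=13+1=14). clock=13
Op 10: tick 7 -> clock=20. purged={d.com}
Op 11: tick 6 -> clock=26.
Op 12: insert b.com -> 10.0.0.2 (expiry=26+12=38). clock=26
Op 13: insert d.com -> 10.0.0.2 (expiry=26+12=38). clock=26
Op 14: insert a.com -> 10.0.0.1 (expiry=26+9=35). clock=26
Op 15: insert c.com -> 10.0.0.2 (expiry=26+5=31). clock=26
Op 16: insert c.com -> 10.0.0.2 (expiry=26+12=38). clock=26
Op 17: insert d.com -> 10.0.0.1 (expiry=26+8=34). clock=26
Op 18: insert c.com -> 10.0.0.1 (expiry=26+12=38). clock=26
Op 19: tick 5 -> clock=31.
Op 20: tick 3 -> clock=34. purged={d.com}
Op 21: tick 7 -> clock=41. purged={a.com,b.com,c.com}
Op 22: insert b.com -> 10.0.0.2 (expiry=41+6=47). clock=41
Op 23: tick 1 -> clock=42.
Op 24: insert a.com -> 10.0.0.2 (expiry=42+6=48). clock=42
Op 25: tick 6 -> clock=48. purged={a.com,b.com}
Op 26: tick 7 -> clock=55.
Op 27: tick 5 -> clock=60.
Op 28: tick 1 -> clock=61.
Op 29: insert a.com -> 10.0.0.2 (expiry=61+3=64). clock=61
Final cache (unexpired): {a.com} -> size=1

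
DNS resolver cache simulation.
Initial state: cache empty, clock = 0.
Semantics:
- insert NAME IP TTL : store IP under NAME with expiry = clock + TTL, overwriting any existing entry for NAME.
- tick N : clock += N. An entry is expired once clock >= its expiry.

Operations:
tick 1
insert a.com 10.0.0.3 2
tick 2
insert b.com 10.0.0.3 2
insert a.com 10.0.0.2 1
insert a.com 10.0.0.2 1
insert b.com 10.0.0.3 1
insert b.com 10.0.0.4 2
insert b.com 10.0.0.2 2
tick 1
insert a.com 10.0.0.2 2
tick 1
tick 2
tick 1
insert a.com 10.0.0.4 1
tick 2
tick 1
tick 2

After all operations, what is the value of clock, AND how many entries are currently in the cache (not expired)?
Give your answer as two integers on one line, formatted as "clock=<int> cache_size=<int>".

Answer: clock=13 cache_size=0

Derivation:
Op 1: tick 1 -> clock=1.
Op 2: insert a.com -> 10.0.0.3 (expiry=1+2=3). clock=1
Op 3: tick 2 -> clock=3. purged={a.com}
Op 4: insert b.com -> 10.0.0.3 (expiry=3+2=5). clock=3
Op 5: insert a.com -> 10.0.0.2 (expiry=3+1=4). clock=3
Op 6: insert a.com -> 10.0.0.2 (expiry=3+1=4). clock=3
Op 7: insert b.com -> 10.0.0.3 (expiry=3+1=4). clock=3
Op 8: insert b.com -> 10.0.0.4 (expiry=3+2=5). clock=3
Op 9: insert b.com -> 10.0.0.2 (expiry=3+2=5). clock=3
Op 10: tick 1 -> clock=4. purged={a.com}
Op 11: insert a.com -> 10.0.0.2 (expiry=4+2=6). clock=4
Op 12: tick 1 -> clock=5. purged={b.com}
Op 13: tick 2 -> clock=7. purged={a.com}
Op 14: tick 1 -> clock=8.
Op 15: insert a.com -> 10.0.0.4 (expiry=8+1=9). clock=8
Op 16: tick 2 -> clock=10. purged={a.com}
Op 17: tick 1 -> clock=11.
Op 18: tick 2 -> clock=13.
Final clock = 13
Final cache (unexpired): {} -> size=0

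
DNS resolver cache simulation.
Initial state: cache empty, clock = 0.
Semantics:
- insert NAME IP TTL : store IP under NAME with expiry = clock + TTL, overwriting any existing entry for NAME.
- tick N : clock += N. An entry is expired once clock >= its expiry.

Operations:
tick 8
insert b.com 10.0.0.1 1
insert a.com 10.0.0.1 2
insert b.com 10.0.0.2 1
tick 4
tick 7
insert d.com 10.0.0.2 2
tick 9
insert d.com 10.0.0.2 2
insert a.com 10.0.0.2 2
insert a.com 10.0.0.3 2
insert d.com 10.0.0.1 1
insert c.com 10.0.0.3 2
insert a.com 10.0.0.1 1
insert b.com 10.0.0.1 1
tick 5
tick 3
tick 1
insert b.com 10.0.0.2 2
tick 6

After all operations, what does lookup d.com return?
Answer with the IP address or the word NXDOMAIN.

Op 1: tick 8 -> clock=8.
Op 2: insert b.com -> 10.0.0.1 (expiry=8+1=9). clock=8
Op 3: insert a.com -> 10.0.0.1 (expiry=8+2=10). clock=8
Op 4: insert b.com -> 10.0.0.2 (expiry=8+1=9). clock=8
Op 5: tick 4 -> clock=12. purged={a.com,b.com}
Op 6: tick 7 -> clock=19.
Op 7: insert d.com -> 10.0.0.2 (expiry=19+2=21). clock=19
Op 8: tick 9 -> clock=28. purged={d.com}
Op 9: insert d.com -> 10.0.0.2 (expiry=28+2=30). clock=28
Op 10: insert a.com -> 10.0.0.2 (expiry=28+2=30). clock=28
Op 11: insert a.com -> 10.0.0.3 (expiry=28+2=30). clock=28
Op 12: insert d.com -> 10.0.0.1 (expiry=28+1=29). clock=28
Op 13: insert c.com -> 10.0.0.3 (expiry=28+2=30). clock=28
Op 14: insert a.com -> 10.0.0.1 (expiry=28+1=29). clock=28
Op 15: insert b.com -> 10.0.0.1 (expiry=28+1=29). clock=28
Op 16: tick 5 -> clock=33. purged={a.com,b.com,c.com,d.com}
Op 17: tick 3 -> clock=36.
Op 18: tick 1 -> clock=37.
Op 19: insert b.com -> 10.0.0.2 (expiry=37+2=39). clock=37
Op 20: tick 6 -> clock=43. purged={b.com}
lookup d.com: not in cache (expired or never inserted)

Answer: NXDOMAIN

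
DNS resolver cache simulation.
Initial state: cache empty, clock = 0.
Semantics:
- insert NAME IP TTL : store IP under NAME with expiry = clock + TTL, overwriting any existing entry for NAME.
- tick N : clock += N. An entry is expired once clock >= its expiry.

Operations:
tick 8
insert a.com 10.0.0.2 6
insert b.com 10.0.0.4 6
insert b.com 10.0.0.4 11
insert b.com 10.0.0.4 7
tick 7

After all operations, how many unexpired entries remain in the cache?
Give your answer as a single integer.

Op 1: tick 8 -> clock=8.
Op 2: insert a.com -> 10.0.0.2 (expiry=8+6=14). clock=8
Op 3: insert b.com -> 10.0.0.4 (expiry=8+6=14). clock=8
Op 4: insert b.com -> 10.0.0.4 (expiry=8+11=19). clock=8
Op 5: insert b.com -> 10.0.0.4 (expiry=8+7=15). clock=8
Op 6: tick 7 -> clock=15. purged={a.com,b.com}
Final cache (unexpired): {} -> size=0

Answer: 0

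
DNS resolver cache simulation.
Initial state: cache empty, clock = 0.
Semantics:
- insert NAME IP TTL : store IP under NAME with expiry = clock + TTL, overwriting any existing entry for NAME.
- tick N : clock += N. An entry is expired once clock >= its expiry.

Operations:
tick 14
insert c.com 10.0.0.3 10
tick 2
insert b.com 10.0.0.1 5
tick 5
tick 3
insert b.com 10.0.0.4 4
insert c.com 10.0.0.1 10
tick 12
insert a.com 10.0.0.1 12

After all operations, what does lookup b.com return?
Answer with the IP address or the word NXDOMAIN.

Answer: NXDOMAIN

Derivation:
Op 1: tick 14 -> clock=14.
Op 2: insert c.com -> 10.0.0.3 (expiry=14+10=24). clock=14
Op 3: tick 2 -> clock=16.
Op 4: insert b.com -> 10.0.0.1 (expiry=16+5=21). clock=16
Op 5: tick 5 -> clock=21. purged={b.com}
Op 6: tick 3 -> clock=24. purged={c.com}
Op 7: insert b.com -> 10.0.0.4 (expiry=24+4=28). clock=24
Op 8: insert c.com -> 10.0.0.1 (expiry=24+10=34). clock=24
Op 9: tick 12 -> clock=36. purged={b.com,c.com}
Op 10: insert a.com -> 10.0.0.1 (expiry=36+12=48). clock=36
lookup b.com: not in cache (expired or never inserted)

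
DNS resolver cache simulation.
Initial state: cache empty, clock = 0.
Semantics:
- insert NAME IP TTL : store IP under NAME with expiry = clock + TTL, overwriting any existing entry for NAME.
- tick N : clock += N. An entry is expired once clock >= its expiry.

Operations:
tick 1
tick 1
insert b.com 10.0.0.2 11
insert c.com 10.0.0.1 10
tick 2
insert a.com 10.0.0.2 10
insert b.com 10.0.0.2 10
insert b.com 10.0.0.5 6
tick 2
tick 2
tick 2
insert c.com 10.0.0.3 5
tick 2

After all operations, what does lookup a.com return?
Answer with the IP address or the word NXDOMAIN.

Op 1: tick 1 -> clock=1.
Op 2: tick 1 -> clock=2.
Op 3: insert b.com -> 10.0.0.2 (expiry=2+11=13). clock=2
Op 4: insert c.com -> 10.0.0.1 (expiry=2+10=12). clock=2
Op 5: tick 2 -> clock=4.
Op 6: insert a.com -> 10.0.0.2 (expiry=4+10=14). clock=4
Op 7: insert b.com -> 10.0.0.2 (expiry=4+10=14). clock=4
Op 8: insert b.com -> 10.0.0.5 (expiry=4+6=10). clock=4
Op 9: tick 2 -> clock=6.
Op 10: tick 2 -> clock=8.
Op 11: tick 2 -> clock=10. purged={b.com}
Op 12: insert c.com -> 10.0.0.3 (expiry=10+5=15). clock=10
Op 13: tick 2 -> clock=12.
lookup a.com: present, ip=10.0.0.2 expiry=14 > clock=12

Answer: 10.0.0.2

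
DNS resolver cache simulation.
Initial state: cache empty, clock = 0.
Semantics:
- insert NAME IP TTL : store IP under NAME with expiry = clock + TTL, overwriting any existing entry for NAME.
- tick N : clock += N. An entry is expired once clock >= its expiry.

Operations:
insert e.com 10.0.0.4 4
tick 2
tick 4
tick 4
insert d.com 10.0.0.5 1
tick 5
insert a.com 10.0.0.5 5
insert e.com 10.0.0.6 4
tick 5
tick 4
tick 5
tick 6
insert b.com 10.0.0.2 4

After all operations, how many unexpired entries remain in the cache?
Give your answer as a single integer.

Op 1: insert e.com -> 10.0.0.4 (expiry=0+4=4). clock=0
Op 2: tick 2 -> clock=2.
Op 3: tick 4 -> clock=6. purged={e.com}
Op 4: tick 4 -> clock=10.
Op 5: insert d.com -> 10.0.0.5 (expiry=10+1=11). clock=10
Op 6: tick 5 -> clock=15. purged={d.com}
Op 7: insert a.com -> 10.0.0.5 (expiry=15+5=20). clock=15
Op 8: insert e.com -> 10.0.0.6 (expiry=15+4=19). clock=15
Op 9: tick 5 -> clock=20. purged={a.com,e.com}
Op 10: tick 4 -> clock=24.
Op 11: tick 5 -> clock=29.
Op 12: tick 6 -> clock=35.
Op 13: insert b.com -> 10.0.0.2 (expiry=35+4=39). clock=35
Final cache (unexpired): {b.com} -> size=1

Answer: 1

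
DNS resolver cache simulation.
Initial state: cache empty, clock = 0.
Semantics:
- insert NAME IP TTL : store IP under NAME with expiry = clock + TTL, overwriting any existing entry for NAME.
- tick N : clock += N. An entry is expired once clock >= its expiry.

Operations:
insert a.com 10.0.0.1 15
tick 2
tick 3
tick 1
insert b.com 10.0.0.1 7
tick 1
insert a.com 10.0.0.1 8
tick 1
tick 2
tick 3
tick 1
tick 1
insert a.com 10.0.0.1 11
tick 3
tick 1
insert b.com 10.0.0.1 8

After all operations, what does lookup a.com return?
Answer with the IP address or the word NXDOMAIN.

Answer: 10.0.0.1

Derivation:
Op 1: insert a.com -> 10.0.0.1 (expiry=0+15=15). clock=0
Op 2: tick 2 -> clock=2.
Op 3: tick 3 -> clock=5.
Op 4: tick 1 -> clock=6.
Op 5: insert b.com -> 10.0.0.1 (expiry=6+7=13). clock=6
Op 6: tick 1 -> clock=7.
Op 7: insert a.com -> 10.0.0.1 (expiry=7+8=15). clock=7
Op 8: tick 1 -> clock=8.
Op 9: tick 2 -> clock=10.
Op 10: tick 3 -> clock=13. purged={b.com}
Op 11: tick 1 -> clock=14.
Op 12: tick 1 -> clock=15. purged={a.com}
Op 13: insert a.com -> 10.0.0.1 (expiry=15+11=26). clock=15
Op 14: tick 3 -> clock=18.
Op 15: tick 1 -> clock=19.
Op 16: insert b.com -> 10.0.0.1 (expiry=19+8=27). clock=19
lookup a.com: present, ip=10.0.0.1 expiry=26 > clock=19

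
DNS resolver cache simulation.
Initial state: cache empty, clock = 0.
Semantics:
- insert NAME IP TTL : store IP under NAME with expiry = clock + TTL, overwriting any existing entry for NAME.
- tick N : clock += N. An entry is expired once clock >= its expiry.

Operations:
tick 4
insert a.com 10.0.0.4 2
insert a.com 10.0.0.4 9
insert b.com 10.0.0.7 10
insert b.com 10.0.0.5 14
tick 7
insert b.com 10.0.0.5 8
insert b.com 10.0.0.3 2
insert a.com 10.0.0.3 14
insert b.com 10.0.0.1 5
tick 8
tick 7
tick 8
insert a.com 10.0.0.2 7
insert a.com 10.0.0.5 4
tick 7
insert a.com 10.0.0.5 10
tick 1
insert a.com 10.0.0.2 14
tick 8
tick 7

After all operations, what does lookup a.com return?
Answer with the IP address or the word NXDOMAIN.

Op 1: tick 4 -> clock=4.
Op 2: insert a.com -> 10.0.0.4 (expiry=4+2=6). clock=4
Op 3: insert a.com -> 10.0.0.4 (expiry=4+9=13). clock=4
Op 4: insert b.com -> 10.0.0.7 (expiry=4+10=14). clock=4
Op 5: insert b.com -> 10.0.0.5 (expiry=4+14=18). clock=4
Op 6: tick 7 -> clock=11.
Op 7: insert b.com -> 10.0.0.5 (expiry=11+8=19). clock=11
Op 8: insert b.com -> 10.0.0.3 (expiry=11+2=13). clock=11
Op 9: insert a.com -> 10.0.0.3 (expiry=11+14=25). clock=11
Op 10: insert b.com -> 10.0.0.1 (expiry=11+5=16). clock=11
Op 11: tick 8 -> clock=19. purged={b.com}
Op 12: tick 7 -> clock=26. purged={a.com}
Op 13: tick 8 -> clock=34.
Op 14: insert a.com -> 10.0.0.2 (expiry=34+7=41). clock=34
Op 15: insert a.com -> 10.0.0.5 (expiry=34+4=38). clock=34
Op 16: tick 7 -> clock=41. purged={a.com}
Op 17: insert a.com -> 10.0.0.5 (expiry=41+10=51). clock=41
Op 18: tick 1 -> clock=42.
Op 19: insert a.com -> 10.0.0.2 (expiry=42+14=56). clock=42
Op 20: tick 8 -> clock=50.
Op 21: tick 7 -> clock=57. purged={a.com}
lookup a.com: not in cache (expired or never inserted)

Answer: NXDOMAIN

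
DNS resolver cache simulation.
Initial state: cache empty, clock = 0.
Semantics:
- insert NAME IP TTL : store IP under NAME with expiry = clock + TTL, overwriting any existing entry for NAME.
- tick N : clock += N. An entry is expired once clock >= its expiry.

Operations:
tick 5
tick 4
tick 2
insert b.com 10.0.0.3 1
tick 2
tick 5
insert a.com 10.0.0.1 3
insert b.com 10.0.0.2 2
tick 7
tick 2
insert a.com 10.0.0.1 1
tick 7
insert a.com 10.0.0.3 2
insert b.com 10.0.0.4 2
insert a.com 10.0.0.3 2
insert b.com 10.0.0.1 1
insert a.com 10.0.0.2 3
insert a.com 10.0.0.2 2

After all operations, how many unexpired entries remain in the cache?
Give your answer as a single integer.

Answer: 2

Derivation:
Op 1: tick 5 -> clock=5.
Op 2: tick 4 -> clock=9.
Op 3: tick 2 -> clock=11.
Op 4: insert b.com -> 10.0.0.3 (expiry=11+1=12). clock=11
Op 5: tick 2 -> clock=13. purged={b.com}
Op 6: tick 5 -> clock=18.
Op 7: insert a.com -> 10.0.0.1 (expiry=18+3=21). clock=18
Op 8: insert b.com -> 10.0.0.2 (expiry=18+2=20). clock=18
Op 9: tick 7 -> clock=25. purged={a.com,b.com}
Op 10: tick 2 -> clock=27.
Op 11: insert a.com -> 10.0.0.1 (expiry=27+1=28). clock=27
Op 12: tick 7 -> clock=34. purged={a.com}
Op 13: insert a.com -> 10.0.0.3 (expiry=34+2=36). clock=34
Op 14: insert b.com -> 10.0.0.4 (expiry=34+2=36). clock=34
Op 15: insert a.com -> 10.0.0.3 (expiry=34+2=36). clock=34
Op 16: insert b.com -> 10.0.0.1 (expiry=34+1=35). clock=34
Op 17: insert a.com -> 10.0.0.2 (expiry=34+3=37). clock=34
Op 18: insert a.com -> 10.0.0.2 (expiry=34+2=36). clock=34
Final cache (unexpired): {a.com,b.com} -> size=2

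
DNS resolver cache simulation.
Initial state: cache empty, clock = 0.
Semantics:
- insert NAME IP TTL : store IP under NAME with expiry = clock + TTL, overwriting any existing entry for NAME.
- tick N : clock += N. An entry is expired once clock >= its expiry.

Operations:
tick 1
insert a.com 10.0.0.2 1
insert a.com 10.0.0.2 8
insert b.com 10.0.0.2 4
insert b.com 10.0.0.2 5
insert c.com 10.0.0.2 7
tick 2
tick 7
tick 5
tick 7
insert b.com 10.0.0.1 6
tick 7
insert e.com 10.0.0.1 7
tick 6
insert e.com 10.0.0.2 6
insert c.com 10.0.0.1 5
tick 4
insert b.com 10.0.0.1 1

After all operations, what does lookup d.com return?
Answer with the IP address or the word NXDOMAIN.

Answer: NXDOMAIN

Derivation:
Op 1: tick 1 -> clock=1.
Op 2: insert a.com -> 10.0.0.2 (expiry=1+1=2). clock=1
Op 3: insert a.com -> 10.0.0.2 (expiry=1+8=9). clock=1
Op 4: insert b.com -> 10.0.0.2 (expiry=1+4=5). clock=1
Op 5: insert b.com -> 10.0.0.2 (expiry=1+5=6). clock=1
Op 6: insert c.com -> 10.0.0.2 (expiry=1+7=8). clock=1
Op 7: tick 2 -> clock=3.
Op 8: tick 7 -> clock=10. purged={a.com,b.com,c.com}
Op 9: tick 5 -> clock=15.
Op 10: tick 7 -> clock=22.
Op 11: insert b.com -> 10.0.0.1 (expiry=22+6=28). clock=22
Op 12: tick 7 -> clock=29. purged={b.com}
Op 13: insert e.com -> 10.0.0.1 (expiry=29+7=36). clock=29
Op 14: tick 6 -> clock=35.
Op 15: insert e.com -> 10.0.0.2 (expiry=35+6=41). clock=35
Op 16: insert c.com -> 10.0.0.1 (expiry=35+5=40). clock=35
Op 17: tick 4 -> clock=39.
Op 18: insert b.com -> 10.0.0.1 (expiry=39+1=40). clock=39
lookup d.com: not in cache (expired or never inserted)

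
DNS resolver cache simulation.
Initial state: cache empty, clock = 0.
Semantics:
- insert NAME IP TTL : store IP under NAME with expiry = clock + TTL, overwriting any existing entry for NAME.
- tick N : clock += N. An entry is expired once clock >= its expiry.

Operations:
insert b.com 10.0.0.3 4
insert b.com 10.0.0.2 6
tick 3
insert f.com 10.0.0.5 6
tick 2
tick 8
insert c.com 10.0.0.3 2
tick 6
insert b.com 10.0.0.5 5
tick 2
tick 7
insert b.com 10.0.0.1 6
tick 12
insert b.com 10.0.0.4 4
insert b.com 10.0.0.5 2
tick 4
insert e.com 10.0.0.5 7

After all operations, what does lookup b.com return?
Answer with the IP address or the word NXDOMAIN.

Op 1: insert b.com -> 10.0.0.3 (expiry=0+4=4). clock=0
Op 2: insert b.com -> 10.0.0.2 (expiry=0+6=6). clock=0
Op 3: tick 3 -> clock=3.
Op 4: insert f.com -> 10.0.0.5 (expiry=3+6=9). clock=3
Op 5: tick 2 -> clock=5.
Op 6: tick 8 -> clock=13. purged={b.com,f.com}
Op 7: insert c.com -> 10.0.0.3 (expiry=13+2=15). clock=13
Op 8: tick 6 -> clock=19. purged={c.com}
Op 9: insert b.com -> 10.0.0.5 (expiry=19+5=24). clock=19
Op 10: tick 2 -> clock=21.
Op 11: tick 7 -> clock=28. purged={b.com}
Op 12: insert b.com -> 10.0.0.1 (expiry=28+6=34). clock=28
Op 13: tick 12 -> clock=40. purged={b.com}
Op 14: insert b.com -> 10.0.0.4 (expiry=40+4=44). clock=40
Op 15: insert b.com -> 10.0.0.5 (expiry=40+2=42). clock=40
Op 16: tick 4 -> clock=44. purged={b.com}
Op 17: insert e.com -> 10.0.0.5 (expiry=44+7=51). clock=44
lookup b.com: not in cache (expired or never inserted)

Answer: NXDOMAIN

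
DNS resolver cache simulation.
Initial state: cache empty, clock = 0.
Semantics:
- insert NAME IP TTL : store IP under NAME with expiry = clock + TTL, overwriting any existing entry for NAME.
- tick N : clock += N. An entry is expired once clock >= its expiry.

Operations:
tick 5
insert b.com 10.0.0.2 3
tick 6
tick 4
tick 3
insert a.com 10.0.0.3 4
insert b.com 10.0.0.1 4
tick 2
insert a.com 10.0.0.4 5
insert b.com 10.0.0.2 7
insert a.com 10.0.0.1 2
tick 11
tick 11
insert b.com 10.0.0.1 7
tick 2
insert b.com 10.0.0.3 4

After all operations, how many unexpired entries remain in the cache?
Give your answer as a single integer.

Op 1: tick 5 -> clock=5.
Op 2: insert b.com -> 10.0.0.2 (expiry=5+3=8). clock=5
Op 3: tick 6 -> clock=11. purged={b.com}
Op 4: tick 4 -> clock=15.
Op 5: tick 3 -> clock=18.
Op 6: insert a.com -> 10.0.0.3 (expiry=18+4=22). clock=18
Op 7: insert b.com -> 10.0.0.1 (expiry=18+4=22). clock=18
Op 8: tick 2 -> clock=20.
Op 9: insert a.com -> 10.0.0.4 (expiry=20+5=25). clock=20
Op 10: insert b.com -> 10.0.0.2 (expiry=20+7=27). clock=20
Op 11: insert a.com -> 10.0.0.1 (expiry=20+2=22). clock=20
Op 12: tick 11 -> clock=31. purged={a.com,b.com}
Op 13: tick 11 -> clock=42.
Op 14: insert b.com -> 10.0.0.1 (expiry=42+7=49). clock=42
Op 15: tick 2 -> clock=44.
Op 16: insert b.com -> 10.0.0.3 (expiry=44+4=48). clock=44
Final cache (unexpired): {b.com} -> size=1

Answer: 1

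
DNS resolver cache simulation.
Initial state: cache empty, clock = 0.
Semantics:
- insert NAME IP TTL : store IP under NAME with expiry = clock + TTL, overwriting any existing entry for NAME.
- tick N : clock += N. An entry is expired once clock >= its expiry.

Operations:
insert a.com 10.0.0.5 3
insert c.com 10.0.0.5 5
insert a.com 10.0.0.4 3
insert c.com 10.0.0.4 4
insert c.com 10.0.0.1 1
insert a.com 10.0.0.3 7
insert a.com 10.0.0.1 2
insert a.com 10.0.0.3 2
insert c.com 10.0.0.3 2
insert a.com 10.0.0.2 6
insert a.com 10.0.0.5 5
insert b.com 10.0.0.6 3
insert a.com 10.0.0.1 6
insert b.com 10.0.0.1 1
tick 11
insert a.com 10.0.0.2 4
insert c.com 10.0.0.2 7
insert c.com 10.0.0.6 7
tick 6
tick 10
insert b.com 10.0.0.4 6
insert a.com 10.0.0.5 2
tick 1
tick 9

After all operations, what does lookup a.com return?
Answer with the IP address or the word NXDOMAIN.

Op 1: insert a.com -> 10.0.0.5 (expiry=0+3=3). clock=0
Op 2: insert c.com -> 10.0.0.5 (expiry=0+5=5). clock=0
Op 3: insert a.com -> 10.0.0.4 (expiry=0+3=3). clock=0
Op 4: insert c.com -> 10.0.0.4 (expiry=0+4=4). clock=0
Op 5: insert c.com -> 10.0.0.1 (expiry=0+1=1). clock=0
Op 6: insert a.com -> 10.0.0.3 (expiry=0+7=7). clock=0
Op 7: insert a.com -> 10.0.0.1 (expiry=0+2=2). clock=0
Op 8: insert a.com -> 10.0.0.3 (expiry=0+2=2). clock=0
Op 9: insert c.com -> 10.0.0.3 (expiry=0+2=2). clock=0
Op 10: insert a.com -> 10.0.0.2 (expiry=0+6=6). clock=0
Op 11: insert a.com -> 10.0.0.5 (expiry=0+5=5). clock=0
Op 12: insert b.com -> 10.0.0.6 (expiry=0+3=3). clock=0
Op 13: insert a.com -> 10.0.0.1 (expiry=0+6=6). clock=0
Op 14: insert b.com -> 10.0.0.1 (expiry=0+1=1). clock=0
Op 15: tick 11 -> clock=11. purged={a.com,b.com,c.com}
Op 16: insert a.com -> 10.0.0.2 (expiry=11+4=15). clock=11
Op 17: insert c.com -> 10.0.0.2 (expiry=11+7=18). clock=11
Op 18: insert c.com -> 10.0.0.6 (expiry=11+7=18). clock=11
Op 19: tick 6 -> clock=17. purged={a.com}
Op 20: tick 10 -> clock=27. purged={c.com}
Op 21: insert b.com -> 10.0.0.4 (expiry=27+6=33). clock=27
Op 22: insert a.com -> 10.0.0.5 (expiry=27+2=29). clock=27
Op 23: tick 1 -> clock=28.
Op 24: tick 9 -> clock=37. purged={a.com,b.com}
lookup a.com: not in cache (expired or never inserted)

Answer: NXDOMAIN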